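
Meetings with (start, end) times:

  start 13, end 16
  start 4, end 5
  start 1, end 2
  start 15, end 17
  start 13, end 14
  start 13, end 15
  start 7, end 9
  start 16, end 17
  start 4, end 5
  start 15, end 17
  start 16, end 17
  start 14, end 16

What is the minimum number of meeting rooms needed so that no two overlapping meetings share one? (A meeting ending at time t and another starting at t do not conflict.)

4

Count concurrent intervals with a sweep; the peak is the room count.
Events (time:±→running): 1:+→1 2:-→0 4:+→1 4:+→2 5:-→1 5:-→0 7:+→1 9:-→0 13:+→1 13:+→2 13:+→3 14:-→2 14:+→3 15:-→2 15:+→3 15:+→4 … peak 4.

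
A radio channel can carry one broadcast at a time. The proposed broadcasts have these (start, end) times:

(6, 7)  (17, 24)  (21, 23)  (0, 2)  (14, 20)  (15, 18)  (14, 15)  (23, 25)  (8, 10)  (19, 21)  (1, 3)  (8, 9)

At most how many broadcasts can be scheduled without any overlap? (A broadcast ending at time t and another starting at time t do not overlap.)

8

Greedy by earliest finish: after sorting by end time, pick each interval compatible with the last pick.
By end time: (0,2), (1,3), (6,7), (8,9), (8,10), (14,15), (15,18), (14,20), (19,21), (21,23), (17,24), (23,25).
Pick (0,2); next start ≥ 2 → (6,7); next start ≥ 7 → (8,9); next start ≥ 9 → (14,15); next start ≥ 15 → (15,18); next start ≥ 18 → (19,21); next start ≥ 21 → (21,23); next start ≥ 23 → (23,25).
Selected 8 broadcasts.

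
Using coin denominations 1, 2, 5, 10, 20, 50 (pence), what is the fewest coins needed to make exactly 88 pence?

6

Use the largest denomination that fits, subtract, and repeat.
88 = 1×50 + 1×20 + 1×10 + 1×5 + 1×2 + 1×1
Total coins = 1 + 1 + 1 + 1 + 1 + 1 = 6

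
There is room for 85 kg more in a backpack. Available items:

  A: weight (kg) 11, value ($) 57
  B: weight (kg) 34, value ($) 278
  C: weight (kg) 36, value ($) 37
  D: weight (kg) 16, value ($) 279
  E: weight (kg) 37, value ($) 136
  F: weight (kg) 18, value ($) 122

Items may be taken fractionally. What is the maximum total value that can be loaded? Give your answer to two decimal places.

758.05

Sort by value per unit weight and fill in that order.
Ratios (sorted): D 17.44, B 8.18, F 6.78, A 5.18, E 3.68, C 1.03
take D (16 @ 279); take B (34 @ 278); take F (18 @ 122); take A (11 @ 57); take 6/37 of E → 22.05. Capacity used 85/85.
Total value = 758.05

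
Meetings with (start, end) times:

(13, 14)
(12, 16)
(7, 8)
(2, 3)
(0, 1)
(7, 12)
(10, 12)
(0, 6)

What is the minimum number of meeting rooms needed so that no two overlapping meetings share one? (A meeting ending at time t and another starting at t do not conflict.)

Events (time:±→running): 0:+→1 0:+→2 … peak 2.

2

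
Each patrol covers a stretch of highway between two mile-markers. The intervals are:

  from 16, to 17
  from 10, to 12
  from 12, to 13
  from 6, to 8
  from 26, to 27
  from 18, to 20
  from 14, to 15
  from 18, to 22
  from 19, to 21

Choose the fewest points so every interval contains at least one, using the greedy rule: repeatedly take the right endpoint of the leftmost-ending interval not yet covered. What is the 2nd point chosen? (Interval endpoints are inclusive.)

Sorted: [6,8] [10,12] [12,13] [14,15] [16,17] [18,20] [19,21] [18,22] [26,27]
{[6,8]} hit by 8; {[10,12],[12,13]} hit by 12; {[14,15]} hit by 15; {[16,17]} hit by 17; {[18,20],[19,21],[18,22]} hit by 20; {[26,27]} hit by 27.
Points: 8, 12, 15, 17, 20, 27 (6 total).

12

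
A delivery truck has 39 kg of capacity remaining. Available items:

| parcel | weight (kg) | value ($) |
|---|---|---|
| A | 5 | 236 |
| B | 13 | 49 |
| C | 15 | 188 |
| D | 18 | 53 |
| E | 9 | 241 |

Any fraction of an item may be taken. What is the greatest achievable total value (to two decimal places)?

702.69

Greedy by value/weight ratio, highest first.
Ratios (sorted): A 47.20, E 26.78, C 12.53, B 3.77, D 2.94
take A (5 @ 236); take E (9 @ 241); take C (15 @ 188); take 10/13 of B → 37.69. Capacity used 39/39.
Total value = 702.69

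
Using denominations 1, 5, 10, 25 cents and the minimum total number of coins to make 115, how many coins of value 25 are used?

4

Greedy: take as many of the largest coin as possible, then repeat with the remainder.
115 − 4×25→15 − 1×10→5 − 1×5→0
Count of 25: 4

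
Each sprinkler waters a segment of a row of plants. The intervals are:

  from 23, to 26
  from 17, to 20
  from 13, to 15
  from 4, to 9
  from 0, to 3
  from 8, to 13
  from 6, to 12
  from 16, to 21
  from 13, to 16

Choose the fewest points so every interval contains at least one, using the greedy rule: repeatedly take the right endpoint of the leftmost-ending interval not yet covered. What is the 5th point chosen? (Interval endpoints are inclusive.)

26

Process intervals by earliest right end; each time one isn't hit yet, stab at its right endpoint.
Sorted: [0,3] [4,9] [6,12] [8,13] [13,15] [13,16] [17,20] [16,21] [23,26]
{[0,3]} hit by 3; {[4,9],[6,12],[8,13]} hit by 9; {[13,15],[13,16]} hit by 15; {[17,20],[16,21]} hit by 20; {[23,26]} hit by 26.
Points: 3, 9, 15, 20, 26 (5 total).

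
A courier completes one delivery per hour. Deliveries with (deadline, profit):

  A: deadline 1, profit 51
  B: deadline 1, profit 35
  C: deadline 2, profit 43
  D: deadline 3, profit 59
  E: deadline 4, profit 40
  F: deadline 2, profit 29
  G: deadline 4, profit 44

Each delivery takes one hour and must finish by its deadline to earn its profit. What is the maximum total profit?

Profit order: D=59 A=51 G=44 C=43 E=40 B=35 F=29
Assign: D→slot 3, A→slot 1, G→slot 4, C→slot 2, E skipped, B skipped, F skipped.
Slots: [1:A] [2:C] [3:D] [4:G]
Profit = 51 + 43 + 59 + 44 = 197

197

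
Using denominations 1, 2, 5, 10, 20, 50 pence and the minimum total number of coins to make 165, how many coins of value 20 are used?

0

Greedy: take as many of the largest coin as possible, then repeat with the remainder.
165 = 3×50 + 1×10 + 1×5
Count of 20: 0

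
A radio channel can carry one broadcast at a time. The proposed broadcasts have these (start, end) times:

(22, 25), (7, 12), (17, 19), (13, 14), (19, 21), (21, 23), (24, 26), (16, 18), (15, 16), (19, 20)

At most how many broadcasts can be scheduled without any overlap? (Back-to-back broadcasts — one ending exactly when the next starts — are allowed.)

7

Sorted by end: (7,12)  (13,14)  (15,16)  (16,18)  (17,19)  (19,20)  (19,21)  (21,23)  (22,25)  (24,26)
take (7,12); take (13,14); take (15,16); take (16,18); skip (17,19); take (19,20); skip (19,21); take (21,23); skip (22,25); take (24,26).
Selected 7 broadcasts.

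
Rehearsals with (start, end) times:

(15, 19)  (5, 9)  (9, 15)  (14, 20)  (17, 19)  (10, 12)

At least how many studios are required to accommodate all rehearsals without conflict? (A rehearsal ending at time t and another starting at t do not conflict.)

The answer is the maximum number of intervals overlapping at any instant.
starts: [5, 9, 10, 14, 15, 17]
ends:   [9, 12, 15, 19, 19, 20]
s5→1 e9→0 s9→1 s10→2 e12→1 s14→2 e15→1 s15→2 s17→3  — peak 3.

3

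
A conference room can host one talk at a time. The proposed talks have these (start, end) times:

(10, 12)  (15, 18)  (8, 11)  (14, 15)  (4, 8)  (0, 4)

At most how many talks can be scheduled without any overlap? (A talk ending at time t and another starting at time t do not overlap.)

Sort by end time and greedily take each interval whose start is ≥ the last chosen end.
Sorted by end: (0,4)  (4,8)  (8,11)  (10,12)  (14,15)  (15,18)
take (0,4); take (4,8); take (8,11); take (14,15); take (15,18).
Selected 5 talks.

5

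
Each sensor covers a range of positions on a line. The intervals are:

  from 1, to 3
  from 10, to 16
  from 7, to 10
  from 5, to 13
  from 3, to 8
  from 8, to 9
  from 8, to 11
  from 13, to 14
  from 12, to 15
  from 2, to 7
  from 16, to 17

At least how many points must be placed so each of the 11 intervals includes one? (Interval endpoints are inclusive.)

4

Sort by right endpoint; whenever an interval is uncovered, place a point at its right end.
By right end: [1,3]  [2,7]  [3,8]  [8,9]  [7,10]  [8,11]  [5,13]  [13,14]  [12,15]  [10,16]  [16,17]
[1,3] uncovered → point at 3; [8,9] uncovered → point at 9; [13,14] uncovered → point at 14; [16,17] uncovered → point at 17.
Points: 3, 9, 14, 17 (4 total).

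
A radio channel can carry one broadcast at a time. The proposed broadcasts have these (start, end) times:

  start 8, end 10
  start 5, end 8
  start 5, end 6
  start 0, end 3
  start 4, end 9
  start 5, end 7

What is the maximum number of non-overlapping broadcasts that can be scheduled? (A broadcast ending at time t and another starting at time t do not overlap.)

Order by finish time; keep every interval that doesn't clash with the previous kept one.
Sorted by end: (0,3)  (5,6)  (5,7)  (5,8)  (4,9)  (8,10)
take (0,3); take (5,6); take (8,10).
Selected 3 broadcasts.

3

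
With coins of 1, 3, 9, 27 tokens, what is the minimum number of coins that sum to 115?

115 = 4×27 + 2×3 + 1×1
Total coins = 4 + 2 + 1 = 7

7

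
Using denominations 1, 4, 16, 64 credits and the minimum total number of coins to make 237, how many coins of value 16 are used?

237 = 3×64 + 2×16 + 3×4 + 1×1
Count of 16: 2

2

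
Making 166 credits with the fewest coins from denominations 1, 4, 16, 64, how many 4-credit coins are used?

Use the largest denomination that fits, subtract, and repeat.
166 − 2×64→38 − 2×16→6 − 1×4→2 − 2×1→0
Count of 4: 1

1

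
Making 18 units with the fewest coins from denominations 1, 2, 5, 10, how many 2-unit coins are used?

1

Use the largest denomination that fits, subtract, and repeat.
18 = 1×10 + 1×5 + 1×2 + 1×1
Count of 2: 1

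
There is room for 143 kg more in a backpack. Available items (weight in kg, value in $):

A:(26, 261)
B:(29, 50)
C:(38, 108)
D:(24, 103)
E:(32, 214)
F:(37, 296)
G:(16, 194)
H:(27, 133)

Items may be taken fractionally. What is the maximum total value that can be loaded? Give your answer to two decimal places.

1119.46

Order: G (194/16=12.12) > A (261/26=10.04) > F (296/37=8.00) > E (214/32=6.69) > H (133/27=4.93) > D (103/24=4.29) > C (108/38=2.84) > B (50/29=1.72)
Fill: take G (16 @ 194) → take A (26 @ 261) → take F (37 @ 296) → take E (32 @ 214) → take H (27 @ 133) → take 5/24 of D → 21.46; 143/143 used.
Total value = 1119.46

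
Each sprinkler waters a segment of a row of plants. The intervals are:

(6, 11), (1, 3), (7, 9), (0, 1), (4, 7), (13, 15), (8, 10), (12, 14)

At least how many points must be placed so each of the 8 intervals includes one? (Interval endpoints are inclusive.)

4

Sort by right endpoint; whenever an interval is uncovered, place a point at its right end.
By right end: [0,1]  [1,3]  [4,7]  [7,9]  [8,10]  [6,11]  [12,14]  [13,15]
[0,1] uncovered → point at 1; [4,7] uncovered → point at 7; [8,10] uncovered → point at 10; [12,14] uncovered → point at 14.
Points: 1, 7, 10, 14 (4 total).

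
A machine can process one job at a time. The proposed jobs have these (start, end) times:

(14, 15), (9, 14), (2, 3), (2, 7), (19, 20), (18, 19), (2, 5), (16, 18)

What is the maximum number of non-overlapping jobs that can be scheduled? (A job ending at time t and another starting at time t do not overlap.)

6

Order by finish time; keep every interval that doesn't clash with the previous kept one.
Sorted by end: (2,3)  (2,5)  (2,7)  (9,14)  (14,15)  (16,18)  (18,19)  (19,20)
take (2,3); take (9,14); take (14,15); take (16,18); take (18,19); take (19,20).
Selected 6 jobs.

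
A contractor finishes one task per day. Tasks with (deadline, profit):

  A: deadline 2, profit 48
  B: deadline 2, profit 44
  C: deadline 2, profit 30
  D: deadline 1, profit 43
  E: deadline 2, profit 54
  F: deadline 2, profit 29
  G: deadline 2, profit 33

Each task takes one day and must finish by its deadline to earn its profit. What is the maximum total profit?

Take jobs in profit order; each goes to the latest open slot no later than its deadline.
By profit: E(d2,54), A(d2,48), B(d2,44), D(d1,43), G(d2,33), C(d2,30), F(d2,29)
E→slot 2; A→slot 1; B skipped; D skipped; G skipped; C skipped; F skipped.
Profit = 48 + 54 = 102

102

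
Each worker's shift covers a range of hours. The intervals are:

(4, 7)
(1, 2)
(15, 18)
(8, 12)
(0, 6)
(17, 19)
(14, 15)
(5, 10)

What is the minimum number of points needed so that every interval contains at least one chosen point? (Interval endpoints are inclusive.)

Sorted: [1,2] [0,6] [4,7] [5,10] [8,12] [14,15] [15,18] [17,19]
{[1,2],[0,6]} hit by 2; {[4,7],[5,10]} hit by 7; {[8,12]} hit by 12; {[14,15],[15,18]} hit by 15; {[17,19]} hit by 19.
Points: 2, 7, 12, 15, 19 (5 total).

5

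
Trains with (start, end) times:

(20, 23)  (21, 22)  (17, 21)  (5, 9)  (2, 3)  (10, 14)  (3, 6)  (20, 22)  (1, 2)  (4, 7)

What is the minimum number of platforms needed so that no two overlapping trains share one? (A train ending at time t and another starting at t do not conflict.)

3

Count concurrent intervals with a sweep; the peak is the room count.
starts: [1, 2, 3, 4, 5, 10, 17, 20, 20, 21]
ends:   [2, 3, 6, 7, 9, 14, 21, 22, 22, 23]
s1→1 e2→0 s2→1 e3→0 s3→1 s4→2 s5→3  — peak 3.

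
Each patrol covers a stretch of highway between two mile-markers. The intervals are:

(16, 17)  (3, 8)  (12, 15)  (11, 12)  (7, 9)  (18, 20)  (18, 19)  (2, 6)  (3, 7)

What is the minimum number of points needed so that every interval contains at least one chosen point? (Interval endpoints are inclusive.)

5

Process intervals by earliest right end; each time one isn't hit yet, stab at its right endpoint.
By right end: [2,6]  [3,7]  [3,8]  [7,9]  [11,12]  [12,15]  [16,17]  [18,19]  [18,20]
[2,6] uncovered → point at 6; [7,9] uncovered → point at 9; [11,12] uncovered → point at 12; [16,17] uncovered → point at 17; [18,19] uncovered → point at 19.
Points: 6, 9, 12, 17, 19 (5 total).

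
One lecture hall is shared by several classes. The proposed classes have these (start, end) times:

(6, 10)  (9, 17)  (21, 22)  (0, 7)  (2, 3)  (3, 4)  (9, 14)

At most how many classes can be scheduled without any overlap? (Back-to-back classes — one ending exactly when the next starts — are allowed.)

4

Order by finish time; keep every interval that doesn't clash with the previous kept one.
Sorted by end: (2,3)  (3,4)  (0,7)  (6,10)  (9,14)  (9,17)  (21,22)
take (2,3); take (3,4); take (6,10); take (21,22).
Selected 4 classes.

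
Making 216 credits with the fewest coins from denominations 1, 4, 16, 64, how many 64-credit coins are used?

3

216 − 3×64→24 − 1×16→8 − 2×4→0
Count of 64: 3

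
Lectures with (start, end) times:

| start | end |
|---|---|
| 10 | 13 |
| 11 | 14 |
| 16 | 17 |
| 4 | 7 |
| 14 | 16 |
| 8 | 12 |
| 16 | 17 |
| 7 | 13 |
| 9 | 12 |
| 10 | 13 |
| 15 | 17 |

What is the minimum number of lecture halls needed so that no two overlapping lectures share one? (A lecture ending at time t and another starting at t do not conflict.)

Events (time:±→running): 4:+→1 7:-→0 7:+→1 8:+→2 9:+→3 10:+→4 10:+→5 11:+→6 … peak 6.

6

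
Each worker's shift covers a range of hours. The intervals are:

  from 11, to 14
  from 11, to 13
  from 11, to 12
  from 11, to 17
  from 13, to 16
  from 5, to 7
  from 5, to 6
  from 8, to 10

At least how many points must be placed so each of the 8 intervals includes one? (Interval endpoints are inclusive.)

Sorted: [5,6] [5,7] [8,10] [11,12] [11,13] [11,14] [13,16] [11,17]
{[5,6],[5,7]} hit by 6; {[8,10]} hit by 10; {[11,12],[11,13],[11,14]} hit by 12; {[13,16],[11,17]} hit by 16.
Points: 6, 10, 12, 16 (4 total).

4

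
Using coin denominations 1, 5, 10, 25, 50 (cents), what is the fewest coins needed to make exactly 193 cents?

9

193 − 3×50→43 − 1×25→18 − 1×10→8 − 1×5→3 − 3×1→0
Total coins = 3 + 1 + 1 + 1 + 3 = 9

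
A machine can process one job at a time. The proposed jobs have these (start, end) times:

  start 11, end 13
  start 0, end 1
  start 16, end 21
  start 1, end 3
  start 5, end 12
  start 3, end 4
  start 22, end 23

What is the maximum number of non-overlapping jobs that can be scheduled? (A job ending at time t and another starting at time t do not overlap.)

Sorted by end: (0,1)  (1,3)  (3,4)  (5,12)  (11,13)  (16,21)  (22,23)
take (0,1); take (1,3); take (3,4); take (5,12); take (16,21); take (22,23).
Selected 6 jobs.

6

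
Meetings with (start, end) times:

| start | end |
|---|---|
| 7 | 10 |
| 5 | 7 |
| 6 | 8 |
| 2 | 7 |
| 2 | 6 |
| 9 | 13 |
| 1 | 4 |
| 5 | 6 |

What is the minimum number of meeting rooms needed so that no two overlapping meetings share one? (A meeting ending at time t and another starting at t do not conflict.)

4

Events (time:±→running): 1:+→1 2:+→2 2:+→3 4:-→2 5:+→3 5:+→4 … peak 4.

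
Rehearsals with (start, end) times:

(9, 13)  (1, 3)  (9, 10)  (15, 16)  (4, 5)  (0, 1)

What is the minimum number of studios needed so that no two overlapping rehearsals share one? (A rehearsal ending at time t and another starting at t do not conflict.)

Events (time:±→running): 0:+→1 1:-→0 1:+→1 3:-→0 4:+→1 5:-→0 9:+→1 9:+→2 … peak 2.

2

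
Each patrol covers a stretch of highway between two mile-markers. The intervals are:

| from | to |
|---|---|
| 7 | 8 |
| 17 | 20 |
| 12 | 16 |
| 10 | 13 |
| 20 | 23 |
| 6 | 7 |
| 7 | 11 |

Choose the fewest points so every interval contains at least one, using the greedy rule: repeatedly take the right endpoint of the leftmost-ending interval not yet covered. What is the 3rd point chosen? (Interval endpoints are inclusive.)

20

By right end: [6,7]  [7,8]  [7,11]  [10,13]  [12,16]  [17,20]  [20,23]
[6,7] uncovered → point at 7; [10,13] uncovered → point at 13; [17,20] uncovered → point at 20.
Points: 7, 13, 20 (3 total).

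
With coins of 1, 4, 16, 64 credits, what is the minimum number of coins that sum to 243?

Use the largest denomination that fits, subtract, and repeat.
243 = 3×64 + 3×16 + 3×1
Total coins = 3 + 3 + 3 = 9

9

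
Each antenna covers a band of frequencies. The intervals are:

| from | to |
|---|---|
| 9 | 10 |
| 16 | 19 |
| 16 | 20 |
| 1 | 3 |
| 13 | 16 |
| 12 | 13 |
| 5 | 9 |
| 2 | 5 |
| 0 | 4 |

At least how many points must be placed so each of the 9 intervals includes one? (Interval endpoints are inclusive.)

4

Sorted: [1,3] [0,4] [2,5] [5,9] [9,10] [12,13] [13,16] [16,19] [16,20]
{[1,3],[0,4],[2,5]} hit by 3; {[5,9],[9,10]} hit by 9; {[12,13],[13,16]} hit by 13; {[16,19],[16,20]} hit by 19.
Points: 3, 9, 13, 19 (4 total).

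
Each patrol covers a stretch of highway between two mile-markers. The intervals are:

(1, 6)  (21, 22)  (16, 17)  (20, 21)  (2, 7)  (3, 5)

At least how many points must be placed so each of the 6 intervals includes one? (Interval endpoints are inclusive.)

Sort by right endpoint; whenever an interval is uncovered, place a point at its right end.
Sorted: [3,5] [1,6] [2,7] [16,17] [20,21] [21,22]
{[3,5],[1,6],[2,7]} hit by 5; {[16,17]} hit by 17; {[20,21],[21,22]} hit by 21.
Points: 5, 17, 21 (3 total).

3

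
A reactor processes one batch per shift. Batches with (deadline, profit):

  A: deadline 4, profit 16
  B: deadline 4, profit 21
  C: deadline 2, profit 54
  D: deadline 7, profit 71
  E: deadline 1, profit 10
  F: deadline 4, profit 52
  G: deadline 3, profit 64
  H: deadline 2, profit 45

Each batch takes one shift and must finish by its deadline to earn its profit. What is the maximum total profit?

Profit order: D=71 G=64 C=54 F=52 H=45 B=21 A=16 E=10
Assign: D→slot 7, G→slot 3, C→slot 2, F→slot 4, H→slot 1, B skipped, A skipped, E skipped.
Slots: [1:H] [2:C] [3:G] [4:F] [7:D]
Profit = 45 + 54 + 64 + 52 + 71 = 286

286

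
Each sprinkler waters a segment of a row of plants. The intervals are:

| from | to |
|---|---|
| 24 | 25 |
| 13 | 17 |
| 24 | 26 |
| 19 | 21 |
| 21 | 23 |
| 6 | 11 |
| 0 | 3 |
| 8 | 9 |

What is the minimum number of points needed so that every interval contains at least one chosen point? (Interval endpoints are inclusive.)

Sorted: [0,3] [8,9] [6,11] [13,17] [19,21] [21,23] [24,25] [24,26]
{[0,3]} hit by 3; {[8,9],[6,11]} hit by 9; {[13,17]} hit by 17; {[19,21],[21,23]} hit by 21; {[24,25],[24,26]} hit by 25.
Points: 3, 9, 17, 21, 25 (5 total).

5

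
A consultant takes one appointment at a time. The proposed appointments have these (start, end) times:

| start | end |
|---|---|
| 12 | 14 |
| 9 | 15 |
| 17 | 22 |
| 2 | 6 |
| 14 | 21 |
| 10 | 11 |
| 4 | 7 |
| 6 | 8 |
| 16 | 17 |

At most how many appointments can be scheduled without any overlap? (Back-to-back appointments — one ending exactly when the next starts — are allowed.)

6

Order by finish time; keep every interval that doesn't clash with the previous kept one.
By end time: (2,6), (4,7), (6,8), (10,11), (12,14), (9,15), (16,17), (14,21), (17,22).
Pick (2,6); next start ≥ 6 → (6,8); next start ≥ 8 → (10,11); next start ≥ 11 → (12,14); next start ≥ 14 → (16,17); next start ≥ 17 → (17,22).
Selected 6 appointments.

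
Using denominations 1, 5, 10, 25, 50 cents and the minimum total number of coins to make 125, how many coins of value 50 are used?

2

Greedy: take as many of the largest coin as possible, then repeat with the remainder.
125 = 2×50 + 1×25
Count of 50: 2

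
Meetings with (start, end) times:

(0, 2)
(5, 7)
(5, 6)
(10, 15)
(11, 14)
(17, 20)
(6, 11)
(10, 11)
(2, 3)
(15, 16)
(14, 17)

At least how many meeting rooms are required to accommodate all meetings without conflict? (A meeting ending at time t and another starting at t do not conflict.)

3

Count concurrent intervals with a sweep; the peak is the room count.
starts: [0, 2, 5, 5, 6, 10, 10, 11, 14, 15, 17]
ends:   [2, 3, 6, 7, 11, 11, 14, 15, 16, 17, 20]
s0→1 e2→0 s2→1 e3→0 s5→1 s5→2 e6→1 s6→2 e7→1 s10→2 s10→3  — peak 3.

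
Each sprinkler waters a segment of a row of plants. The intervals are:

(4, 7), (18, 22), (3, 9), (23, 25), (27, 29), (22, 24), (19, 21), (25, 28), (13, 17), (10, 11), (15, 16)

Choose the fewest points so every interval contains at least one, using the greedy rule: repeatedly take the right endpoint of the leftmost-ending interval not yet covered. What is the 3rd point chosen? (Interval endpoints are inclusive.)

16

By right end: [4,7]  [3,9]  [10,11]  [15,16]  [13,17]  [19,21]  [18,22]  [22,24]  [23,25]  [25,28]  [27,29]
[4,7] uncovered → point at 7; [10,11] uncovered → point at 11; [15,16] uncovered → point at 16; [19,21] uncovered → point at 21; [22,24] uncovered → point at 24; [25,28] uncovered → point at 28.
Points: 7, 11, 16, 21, 24, 28 (6 total).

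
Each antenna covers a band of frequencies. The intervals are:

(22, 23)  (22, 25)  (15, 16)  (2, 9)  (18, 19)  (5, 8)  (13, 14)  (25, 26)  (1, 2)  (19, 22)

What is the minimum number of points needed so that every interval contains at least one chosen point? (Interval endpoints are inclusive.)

Process intervals by earliest right end; each time one isn't hit yet, stab at its right endpoint.
Sorted: [1,2] [5,8] [2,9] [13,14] [15,16] [18,19] [19,22] [22,23] [22,25] [25,26]
{[1,2]} hit by 2; {[5,8],[2,9]} hit by 8; {[13,14]} hit by 14; {[15,16]} hit by 16; {[18,19],[19,22]} hit by 19; {[22,23],[22,25]} hit by 23; {[25,26]} hit by 26.
Points: 2, 8, 14, 16, 19, 23, 26 (7 total).

7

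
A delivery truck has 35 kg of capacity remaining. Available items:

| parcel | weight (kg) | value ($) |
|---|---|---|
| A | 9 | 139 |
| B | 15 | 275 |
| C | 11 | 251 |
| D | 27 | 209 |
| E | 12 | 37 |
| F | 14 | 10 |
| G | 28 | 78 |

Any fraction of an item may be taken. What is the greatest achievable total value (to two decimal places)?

Greedy by value/weight ratio, highest first.
Ratios (sorted): C 22.82, B 18.33, A 15.44, D 7.74, E 3.08, G 2.79, F 0.71
take C (11 @ 251); take B (15 @ 275); take A (9 @ 139). Capacity used 35/35.
Total value = 665.00

665.00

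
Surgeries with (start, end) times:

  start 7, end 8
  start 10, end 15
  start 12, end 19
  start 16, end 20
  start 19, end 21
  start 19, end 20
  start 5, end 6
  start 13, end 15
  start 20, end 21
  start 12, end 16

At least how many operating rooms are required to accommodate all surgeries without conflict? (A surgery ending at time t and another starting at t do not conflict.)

4

Count concurrent intervals with a sweep; the peak is the room count.
Events (time:±→running): 5:+→1 6:-→0 7:+→1 8:-→0 10:+→1 12:+→2 12:+→3 13:+→4 … peak 4.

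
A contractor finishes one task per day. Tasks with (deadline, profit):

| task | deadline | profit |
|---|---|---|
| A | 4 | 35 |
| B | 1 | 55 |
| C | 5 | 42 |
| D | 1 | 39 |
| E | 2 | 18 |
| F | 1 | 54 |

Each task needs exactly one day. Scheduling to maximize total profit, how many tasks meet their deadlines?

By profit: B(d1,55), F(d1,54), C(d5,42), D(d1,39), A(d4,35), E(d2,18)
B→slot 1; F skipped; C→slot 5; D skipped; A→slot 4; E→slot 2.
4 of 6 scheduled.

4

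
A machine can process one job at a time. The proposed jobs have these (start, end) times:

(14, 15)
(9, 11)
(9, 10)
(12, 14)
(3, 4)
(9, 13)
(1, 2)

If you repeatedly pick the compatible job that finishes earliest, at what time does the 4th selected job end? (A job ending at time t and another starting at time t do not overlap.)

14

Greedy by earliest finish: after sorting by end time, pick each interval compatible with the last pick.
By end time: (1,2), (3,4), (9,10), (9,11), (9,13), (12,14), (14,15).
Pick (1,2); next start ≥ 2 → (3,4); next start ≥ 4 → (9,10); next start ≥ 10 → (12,14); next start ≥ 14 → (14,15).
Selected: (1,2) (3,4) (9,10) (12,14) (14,15)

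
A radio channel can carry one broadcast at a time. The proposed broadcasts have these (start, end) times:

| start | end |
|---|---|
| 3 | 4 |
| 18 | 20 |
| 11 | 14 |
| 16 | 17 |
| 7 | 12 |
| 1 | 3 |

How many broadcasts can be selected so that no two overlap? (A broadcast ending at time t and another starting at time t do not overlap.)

Sorted by end: (1,3)  (3,4)  (7,12)  (11,14)  (16,17)  (18,20)
take (1,3); take (3,4); take (7,12); take (16,17); take (18,20).
Selected 5 broadcasts.

5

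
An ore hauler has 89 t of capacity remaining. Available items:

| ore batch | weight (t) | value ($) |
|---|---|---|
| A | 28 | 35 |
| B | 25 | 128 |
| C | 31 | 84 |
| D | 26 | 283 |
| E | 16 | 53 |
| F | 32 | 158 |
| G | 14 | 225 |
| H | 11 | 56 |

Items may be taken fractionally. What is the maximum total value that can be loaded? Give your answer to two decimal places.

Ratios (sorted): G 16.07, D 10.88, B 5.12, H 5.09, F 4.94, E 3.31, C 2.71, A 1.25
take G (14 @ 225); take D (26 @ 283); take B (25 @ 128); take H (11 @ 56); take 13/32 of F → 64.19. Capacity used 89/89.
Total value = 756.19

756.19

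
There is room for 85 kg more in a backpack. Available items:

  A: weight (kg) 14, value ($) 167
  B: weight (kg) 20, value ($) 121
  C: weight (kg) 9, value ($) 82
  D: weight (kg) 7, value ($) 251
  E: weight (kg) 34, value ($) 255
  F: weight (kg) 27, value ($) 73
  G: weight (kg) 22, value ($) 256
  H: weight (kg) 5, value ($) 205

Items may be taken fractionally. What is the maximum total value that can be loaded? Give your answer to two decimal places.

1171.00

Sort by value per unit weight and fill in that order.
Ratios (sorted): H 41.00, D 35.86, A 11.93, G 11.64, C 9.11, E 7.50, B 6.05, F 2.70
take H (5 @ 205); take D (7 @ 251); take A (14 @ 167); take G (22 @ 256); take C (9 @ 82); take 28/34 of E → 210.00. Capacity used 85/85.
Total value = 1171.00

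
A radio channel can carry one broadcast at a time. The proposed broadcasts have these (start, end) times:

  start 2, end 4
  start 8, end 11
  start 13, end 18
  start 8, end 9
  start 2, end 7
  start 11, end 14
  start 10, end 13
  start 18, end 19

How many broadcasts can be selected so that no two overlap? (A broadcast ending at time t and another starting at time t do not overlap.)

By end time: (2,4), (2,7), (8,9), (8,11), (10,13), (11,14), (13,18), (18,19).
Pick (2,4); next start ≥ 4 → (8,9); next start ≥ 9 → (10,13); next start ≥ 13 → (13,18); next start ≥ 18 → (18,19).
Selected 5 broadcasts.

5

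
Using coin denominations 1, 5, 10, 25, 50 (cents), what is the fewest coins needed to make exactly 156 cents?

5

Use the largest denomination that fits, subtract, and repeat.
156 − 3×50→6 − 1×5→1 − 1×1→0
Total coins = 3 + 1 + 1 = 5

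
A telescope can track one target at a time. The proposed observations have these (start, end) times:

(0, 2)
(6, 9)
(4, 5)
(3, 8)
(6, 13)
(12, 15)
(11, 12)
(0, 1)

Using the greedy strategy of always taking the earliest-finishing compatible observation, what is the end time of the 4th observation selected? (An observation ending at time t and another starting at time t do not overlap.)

12

Greedy by earliest finish: after sorting by end time, pick each interval compatible with the last pick.
Sorted by end: (0,1)  (0,2)  (4,5)  (3,8)  (6,9)  (11,12)  (6,13)  (12,15)
take (0,1); take (4,5); skip (3,8); take (6,9); take (11,12); take (12,15).
Selected: (0,1) (4,5) (6,9) (11,12) (12,15)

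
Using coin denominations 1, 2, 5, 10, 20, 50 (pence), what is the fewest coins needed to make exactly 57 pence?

Greedy: take as many of the largest coin as possible, then repeat with the remainder.
57 = 1×50 + 1×5 + 1×2
Total coins = 1 + 1 + 1 = 3

3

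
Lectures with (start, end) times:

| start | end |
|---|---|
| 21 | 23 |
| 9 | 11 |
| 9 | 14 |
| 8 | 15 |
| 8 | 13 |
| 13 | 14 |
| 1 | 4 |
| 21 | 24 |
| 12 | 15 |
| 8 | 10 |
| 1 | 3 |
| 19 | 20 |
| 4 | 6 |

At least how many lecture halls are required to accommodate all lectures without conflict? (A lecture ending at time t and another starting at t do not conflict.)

Count concurrent intervals with a sweep; the peak is the room count.
starts: [1, 1, 4, 8, 8, 8, 9, 9, 12, 13, 19, 21, 21]
ends:   [3, 4, 6, 10, 11, 13, 14, 14, 15, 15, 20, 23, 24]
s1→1 s1→2 e3→1 e4→0 s4→1 e6→0 s8→1 s8→2 s8→3 s9→4 s9→5  — peak 5.

5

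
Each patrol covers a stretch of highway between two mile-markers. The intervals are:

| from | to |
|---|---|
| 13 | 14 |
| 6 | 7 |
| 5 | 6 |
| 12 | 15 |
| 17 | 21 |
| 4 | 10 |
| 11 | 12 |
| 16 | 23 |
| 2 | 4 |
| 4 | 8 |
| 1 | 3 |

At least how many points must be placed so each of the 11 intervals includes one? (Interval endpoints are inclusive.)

5

Sort by right endpoint; whenever an interval is uncovered, place a point at its right end.
By right end: [1,3]  [2,4]  [5,6]  [6,7]  [4,8]  [4,10]  [11,12]  [13,14]  [12,15]  [17,21]  [16,23]
[1,3] uncovered → point at 3; [5,6] uncovered → point at 6; [11,12] uncovered → point at 12; [13,14] uncovered → point at 14; [17,21] uncovered → point at 21.
Points: 3, 6, 12, 14, 21 (5 total).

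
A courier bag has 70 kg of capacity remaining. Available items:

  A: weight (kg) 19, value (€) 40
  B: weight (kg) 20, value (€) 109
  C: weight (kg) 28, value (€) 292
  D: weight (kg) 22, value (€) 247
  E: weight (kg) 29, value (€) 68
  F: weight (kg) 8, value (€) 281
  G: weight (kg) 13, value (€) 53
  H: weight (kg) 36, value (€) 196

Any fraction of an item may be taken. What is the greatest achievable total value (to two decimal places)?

Ratios (sorted): F 35.12, D 11.23, C 10.43, B 5.45, H 5.44, G 4.08, E 2.34, A 2.11
take F (8 @ 281); take D (22 @ 247); take C (28 @ 292); take 12/20 of B → 65.40. Capacity used 70/70.
Total value = 885.40

885.40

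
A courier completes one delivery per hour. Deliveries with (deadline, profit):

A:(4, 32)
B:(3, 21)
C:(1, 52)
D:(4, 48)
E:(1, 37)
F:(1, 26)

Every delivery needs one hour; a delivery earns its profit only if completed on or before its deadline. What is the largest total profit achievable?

153

Profit order: C=52 D=48 E=37 A=32 F=26 B=21
Assign: C→slot 1, D→slot 4, E skipped, A→slot 3, F skipped, B→slot 2.
Slots: [1:C] [2:B] [3:A] [4:D]
Profit = 52 + 21 + 32 + 48 = 153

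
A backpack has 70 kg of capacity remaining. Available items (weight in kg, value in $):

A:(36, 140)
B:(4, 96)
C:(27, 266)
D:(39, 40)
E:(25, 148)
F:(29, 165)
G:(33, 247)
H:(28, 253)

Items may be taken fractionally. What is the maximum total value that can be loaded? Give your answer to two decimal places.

Order: B (96/4=24.00) > C (266/27=9.85) > H (253/28=9.04) > G (247/33=7.48) > E (148/25=5.92) > F (165/29=5.69) > A (140/36=3.89) > D (40/39=1.03)
Fill: take B (4 @ 96) → take C (27 @ 266) → take H (28 @ 253) → take 11/33 of G → 82.33; 70/70 used.
Total value = 697.33

697.33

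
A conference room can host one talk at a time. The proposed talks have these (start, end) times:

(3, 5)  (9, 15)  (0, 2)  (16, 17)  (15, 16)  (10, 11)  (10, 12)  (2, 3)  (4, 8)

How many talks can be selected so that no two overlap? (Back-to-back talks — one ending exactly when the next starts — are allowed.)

Greedy by earliest finish: after sorting by end time, pick each interval compatible with the last pick.
Sorted by end: (0,2)  (2,3)  (3,5)  (4,8)  (10,11)  (10,12)  (9,15)  (15,16)  (16,17)
take (0,2); take (2,3); take (3,5); take (10,11); take (15,16); take (16,17).
Selected 6 talks.

6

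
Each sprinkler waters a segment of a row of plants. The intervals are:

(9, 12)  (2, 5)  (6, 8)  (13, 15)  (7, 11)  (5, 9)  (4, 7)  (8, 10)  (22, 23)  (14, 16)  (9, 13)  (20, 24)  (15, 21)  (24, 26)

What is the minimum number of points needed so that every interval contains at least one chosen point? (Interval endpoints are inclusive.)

By right end: [2,5]  [4,7]  [6,8]  [5,9]  [8,10]  [7,11]  [9,12]  [9,13]  [13,15]  [14,16]  [15,21]  [22,23]  [20,24]  [24,26]
[2,5] uncovered → point at 5; [6,8] uncovered → point at 8; [9,12] uncovered → point at 12; [13,15] uncovered → point at 15; [22,23] uncovered → point at 23; [24,26] uncovered → point at 26.
Points: 5, 8, 12, 15, 23, 26 (6 total).

6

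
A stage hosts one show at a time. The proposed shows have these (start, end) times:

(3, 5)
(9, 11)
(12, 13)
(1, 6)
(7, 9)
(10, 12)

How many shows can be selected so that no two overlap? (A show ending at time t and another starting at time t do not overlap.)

By end time: (3,5), (1,6), (7,9), (9,11), (10,12), (12,13).
Pick (3,5); next start ≥ 5 → (7,9); next start ≥ 9 → (9,11); next start ≥ 11 → (12,13).
Selected 4 shows.

4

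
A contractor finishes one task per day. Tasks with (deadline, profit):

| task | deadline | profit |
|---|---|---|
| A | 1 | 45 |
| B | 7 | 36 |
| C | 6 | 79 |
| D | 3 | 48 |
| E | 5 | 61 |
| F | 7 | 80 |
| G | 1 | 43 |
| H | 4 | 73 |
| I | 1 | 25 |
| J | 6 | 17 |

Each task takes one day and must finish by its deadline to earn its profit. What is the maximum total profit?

422

Take jobs in profit order; each goes to the latest open slot no later than its deadline.
Profit order: F=80 C=79 H=73 E=61 D=48 A=45 G=43 B=36 I=25 J=17
Assign: F→slot 7, C→slot 6, H→slot 4, E→slot 5, D→slot 3, A→slot 1, G skipped, B→slot 2, I skipped, J skipped.
Slots: [1:A] [2:B] [3:D] [4:H] [5:E] [6:C] [7:F]
Profit = 45 + 36 + 48 + 73 + 61 + 79 + 80 = 422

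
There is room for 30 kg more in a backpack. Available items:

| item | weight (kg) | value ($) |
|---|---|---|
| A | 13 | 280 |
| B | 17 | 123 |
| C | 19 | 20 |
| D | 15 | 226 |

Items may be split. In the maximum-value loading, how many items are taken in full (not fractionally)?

2

Greedy by value/weight ratio, highest first.
Ratios (sorted): A 21.54, D 15.07, B 7.24, C 1.05
take A (13 @ 280); take D (15 @ 226); take 2/17 of B → 14.47. Capacity used 30/30.
2 item(s) taken whole; one partial (take 2/17 of B).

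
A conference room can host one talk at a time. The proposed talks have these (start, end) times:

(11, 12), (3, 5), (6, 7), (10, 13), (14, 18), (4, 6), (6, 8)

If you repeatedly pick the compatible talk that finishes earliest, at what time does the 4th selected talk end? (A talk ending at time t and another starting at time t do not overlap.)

Sorted by end: (3,5)  (4,6)  (6,7)  (6,8)  (11,12)  (10,13)  (14,18)
take (3,5); take (6,7); take (11,12); take (14,18).
Selected: (3,5) (6,7) (11,12) (14,18)

18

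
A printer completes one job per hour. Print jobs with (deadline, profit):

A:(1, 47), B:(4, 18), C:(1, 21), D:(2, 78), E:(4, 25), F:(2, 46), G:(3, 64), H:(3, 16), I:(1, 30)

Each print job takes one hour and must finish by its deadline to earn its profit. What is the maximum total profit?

214

By profit: D(d2,78), G(d3,64), A(d1,47), F(d2,46), I(d1,30), E(d4,25), C(d1,21), B(d4,18), H(d3,16)
D→slot 2; G→slot 3; A→slot 1; F skipped; I skipped; E→slot 4; C skipped; B skipped; H skipped.
Profit = 47 + 78 + 64 + 25 = 214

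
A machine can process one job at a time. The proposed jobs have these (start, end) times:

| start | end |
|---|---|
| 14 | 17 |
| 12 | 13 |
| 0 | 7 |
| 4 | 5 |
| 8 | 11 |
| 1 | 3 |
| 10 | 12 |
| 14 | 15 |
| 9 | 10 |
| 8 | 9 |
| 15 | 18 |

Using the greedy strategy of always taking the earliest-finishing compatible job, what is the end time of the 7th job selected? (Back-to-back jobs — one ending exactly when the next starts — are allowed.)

15

By end time: (1,3), (4,5), (0,7), (8,9), (9,10), (8,11), (10,12), (12,13), (14,15), (14,17), (15,18).
Pick (1,3); next start ≥ 3 → (4,5); next start ≥ 5 → (8,9); next start ≥ 9 → (9,10); next start ≥ 10 → (10,12); next start ≥ 12 → (12,13); next start ≥ 13 → (14,15); next start ≥ 15 → (15,18).
Selected: (1,3) (4,5) (8,9) (9,10) (10,12) (12,13) (14,15) (15,18)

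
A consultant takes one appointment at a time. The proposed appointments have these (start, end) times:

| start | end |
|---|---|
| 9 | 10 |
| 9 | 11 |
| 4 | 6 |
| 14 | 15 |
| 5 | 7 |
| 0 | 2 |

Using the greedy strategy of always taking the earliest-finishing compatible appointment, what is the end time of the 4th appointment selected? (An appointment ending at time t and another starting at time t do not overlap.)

15

Sort by end time and greedily take each interval whose start is ≥ the last chosen end.
Sorted by end: (0,2)  (4,6)  (5,7)  (9,10)  (9,11)  (14,15)
take (0,2); take (4,6); take (9,10); take (14,15).
Selected: (0,2) (4,6) (9,10) (14,15)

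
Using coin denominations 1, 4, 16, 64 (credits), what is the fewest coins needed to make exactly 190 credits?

10

190 − 2×64→62 − 3×16→14 − 3×4→2 − 2×1→0
Total coins = 2 + 3 + 3 + 2 = 10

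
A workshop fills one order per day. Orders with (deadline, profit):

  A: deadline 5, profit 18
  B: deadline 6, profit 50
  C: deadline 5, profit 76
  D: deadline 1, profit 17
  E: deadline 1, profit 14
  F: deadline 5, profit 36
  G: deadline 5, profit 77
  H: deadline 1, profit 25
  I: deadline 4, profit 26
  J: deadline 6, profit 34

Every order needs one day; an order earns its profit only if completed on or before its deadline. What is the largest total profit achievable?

Take jobs in profit order; each goes to the latest open slot no later than its deadline.
Profit order: G=77 C=76 B=50 F=36 J=34 I=26 H=25 A=18 D=17 E=14
Assign: G→slot 5, C→slot 4, B→slot 6, F→slot 3, J→slot 2, I→slot 1, H skipped, A skipped, D skipped, E skipped.
Slots: [1:I] [2:J] [3:F] [4:C] [5:G] [6:B]
Profit = 26 + 34 + 36 + 76 + 77 + 50 = 299

299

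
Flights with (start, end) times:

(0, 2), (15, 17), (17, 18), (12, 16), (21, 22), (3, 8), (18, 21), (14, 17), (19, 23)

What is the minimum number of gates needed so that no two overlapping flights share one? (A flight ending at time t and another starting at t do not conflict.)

3

Count concurrent intervals with a sweep; the peak is the room count.
Events (time:±→running): 0:+→1 2:-→0 3:+→1 8:-→0 12:+→1 14:+→2 15:+→3 … peak 3.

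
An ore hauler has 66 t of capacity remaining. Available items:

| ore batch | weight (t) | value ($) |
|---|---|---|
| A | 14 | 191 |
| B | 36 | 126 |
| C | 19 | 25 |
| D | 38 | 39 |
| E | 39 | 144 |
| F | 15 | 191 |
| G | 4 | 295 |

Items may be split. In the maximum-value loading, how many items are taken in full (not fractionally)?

Sort by value per unit weight and fill in that order.
Ratios (sorted): G 73.75, A 13.64, F 12.73, E 3.69, B 3.50, C 1.32, D 1.03
take G (4 @ 295); take A (14 @ 191); take F (15 @ 191); take 33/39 of E → 121.85. Capacity used 66/66.
3 item(s) taken whole; one partial (take 33/39 of E).

3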